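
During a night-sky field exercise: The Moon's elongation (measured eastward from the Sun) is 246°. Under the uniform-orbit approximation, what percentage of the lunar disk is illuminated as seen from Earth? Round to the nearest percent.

cos 246° = (-0.407), so f = (1 − (-0.407))/2 = 0.703, i.e. 70%.

70%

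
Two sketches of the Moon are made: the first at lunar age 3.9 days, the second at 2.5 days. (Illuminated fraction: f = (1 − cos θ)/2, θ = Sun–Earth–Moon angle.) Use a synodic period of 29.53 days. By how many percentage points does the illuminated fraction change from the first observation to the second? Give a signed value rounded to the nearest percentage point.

-9 pp

First observation: θ = 360°·3.9/29.53 = 47.5°, so f = 0.162.
Second observation: θ = 30.5°, f = 0.069.
Δf = 0.069 − 0.162 = -0.093, i.e. -9 pp.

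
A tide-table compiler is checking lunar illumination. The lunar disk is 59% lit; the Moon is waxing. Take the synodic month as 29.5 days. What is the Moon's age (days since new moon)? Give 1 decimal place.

From f = (1 − cos θ)/2: cos θ = 1 − 2×0.59 = -0.180; arccos → 100.4°.
Before full moon the principal value applies: θ = 100.4°.
At 360°/29.5 d per day, 100.4° corresponds to 8.22 days.

8.2 days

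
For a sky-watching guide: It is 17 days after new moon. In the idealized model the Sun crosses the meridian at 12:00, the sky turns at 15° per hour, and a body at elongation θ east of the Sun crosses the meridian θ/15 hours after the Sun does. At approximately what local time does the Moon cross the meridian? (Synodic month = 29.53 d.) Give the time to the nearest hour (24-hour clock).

Elongation θ = 360° × 17/29.53 ≈ 207.2°.
The Moon trails the Sun by θ/15 = 207.2/15 ≈ 13.82 hours.
12:00 + 13.82 h ≈ 01:49 → 02:00 to the nearest hour.

02:00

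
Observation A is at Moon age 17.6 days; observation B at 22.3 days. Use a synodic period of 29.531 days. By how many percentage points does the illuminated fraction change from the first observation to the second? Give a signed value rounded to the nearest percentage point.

-43 percentage points

First observation: θ = 360°·17.6/29.531 = 214.6°, so f = 0.912.
Second observation: θ = 271.8°, f = 0.484.
Δf = 0.484 − 0.912 = -0.428, i.e. -43 pp.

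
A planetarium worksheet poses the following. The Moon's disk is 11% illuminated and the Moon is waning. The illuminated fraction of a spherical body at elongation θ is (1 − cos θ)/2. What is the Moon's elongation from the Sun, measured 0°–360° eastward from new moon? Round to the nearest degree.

321°

Invert f = (1 − cos θ)/2 to get cos θ = 1 − 2(0.11) = 0.780, hence θ₀ = arccos 0.780 = 38.7°.
Since the Moon is past full (waning), take the reflex angle: θ = 360° − 38.7° = 321.3°.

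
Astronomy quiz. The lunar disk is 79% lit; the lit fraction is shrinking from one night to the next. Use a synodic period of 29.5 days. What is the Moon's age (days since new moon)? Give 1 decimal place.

19.2 days

Invert f = (1 − cos θ)/2 to get cos θ = 1 − 2(0.79) = -0.580, hence θ₀ = arccos -0.580 = 125.5°.
Since the Moon is past full (waning), take the reflex angle: θ = 360° − 125.5° = 234.5°.
At 360°/29.5 d per day, 234.5° corresponds to 19.22 days.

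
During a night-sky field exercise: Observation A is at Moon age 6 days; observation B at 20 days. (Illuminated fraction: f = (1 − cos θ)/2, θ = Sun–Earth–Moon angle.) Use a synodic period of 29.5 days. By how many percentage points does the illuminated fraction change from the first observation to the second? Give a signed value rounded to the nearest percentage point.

θ₁ = 360° × 6/29.5 = 73.2°, f₁ = (1 − cos θ₁)/2 = 0.356.
θ₂ = 360° × 20/29.5 = 244.1°, f₂ = (1 − cos θ₂)/2 = 0.719.
Change = f₂ − f₁ = +0.363 → +36 percentage points.

+36 pp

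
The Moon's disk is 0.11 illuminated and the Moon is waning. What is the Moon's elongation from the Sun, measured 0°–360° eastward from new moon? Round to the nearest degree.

321°

cos θ = 1 − 2f = 0.780, giving a principal value of 38.7°.
Since the Moon is past full (waning), take the reflex angle: θ = 360° − 38.7° = 321.3°.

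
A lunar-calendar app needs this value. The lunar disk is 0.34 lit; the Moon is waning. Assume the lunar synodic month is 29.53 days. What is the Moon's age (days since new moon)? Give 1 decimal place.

From f = (1 − cos θ)/2: cos θ = 1 − 2×0.34 = 0.320; arccos → 71.3°.
A waning Moon lies in 180°–360°, so θ = 360° − 71.3° = 288.7°.
Age = 29.53 × 288.7°/360° ≈ 23.68 days.

23.7 days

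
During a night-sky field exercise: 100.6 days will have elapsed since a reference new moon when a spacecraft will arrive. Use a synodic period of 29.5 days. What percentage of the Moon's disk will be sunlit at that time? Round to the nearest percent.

100.6/29.5 = 3.410 lunations, so 3 complete cycles and 12.10 d into the next.
Elongation θ = 360° × 12.10/29.5 ≈ 147.7°.
cos 147.7° = (-0.845), so f = (1 − (-0.845))/2 = 0.922, so 92%.

92%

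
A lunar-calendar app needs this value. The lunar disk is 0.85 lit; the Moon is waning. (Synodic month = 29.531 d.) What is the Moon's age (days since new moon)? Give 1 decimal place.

Invert f = (1 − cos θ)/2 to get cos θ = 1 − 2(0.85) = -0.700, hence θ₀ = arccos -0.700 = 134.4°.
A waning Moon lies in 180°–360°, so θ = 360° − 134.4° = 225.6°.
Age = 29.531 × 225.6°/360° ≈ 18.50 days.

18.5 days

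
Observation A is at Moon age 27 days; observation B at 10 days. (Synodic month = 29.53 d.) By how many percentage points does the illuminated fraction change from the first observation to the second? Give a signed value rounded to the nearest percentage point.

+69 pp

θ₁ = 360° × 27/29.53 = 329.2°, f₁ = (1 − cos θ₁)/2 = 0.071.
θ₂ = 360° × 10/29.53 = 121.9°, f₂ = (1 − cos θ₂)/2 = 0.764.
Change = f₂ − f₁ = +0.694 → +69 percentage points.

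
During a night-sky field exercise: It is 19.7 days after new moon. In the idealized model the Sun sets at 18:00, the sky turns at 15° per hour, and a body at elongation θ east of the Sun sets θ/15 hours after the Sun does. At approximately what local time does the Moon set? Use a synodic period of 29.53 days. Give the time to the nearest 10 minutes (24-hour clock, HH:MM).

10:00

Elongation θ = 360° × 19.7/29.53 ≈ 240.2°.
At 15° of sky rotation per hour, 240.2° corresponds to a 16.01 h lag.
18:00 + 16.011 h ≈ 10:01 → 10:00 to the nearest ten minutes.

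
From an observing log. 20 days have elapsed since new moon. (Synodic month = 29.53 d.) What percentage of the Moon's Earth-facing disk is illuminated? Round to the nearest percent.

72%

Elongation θ = 360° × 20/29.53 ≈ 243.8°.
Illuminated fraction = (1 − cos 243.8°)/2 = (1 − (-0.441))/2 ≈ 0.721, so 72%.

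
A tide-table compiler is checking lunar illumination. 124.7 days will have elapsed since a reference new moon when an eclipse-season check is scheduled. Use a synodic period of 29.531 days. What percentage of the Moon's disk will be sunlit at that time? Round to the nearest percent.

Reduce mod P: 124.7 − 4×29.531 = 6.58 d into the current lunation.
The Moon has covered 6.58/29.531 of its cycle, so θ ≈ 360° × 6.58/29.531 = 80.2°.
With cos θ = 0.171, the lit fraction is (1 − 0.171)/2 ≈ 0.415, so 41%.

41%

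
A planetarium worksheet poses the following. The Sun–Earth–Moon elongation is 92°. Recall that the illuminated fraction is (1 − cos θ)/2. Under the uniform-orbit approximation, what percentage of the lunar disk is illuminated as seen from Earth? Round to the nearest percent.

f = (1 − cos 92°)/2 = (1 − (-0.035))/2 ≈ 0.517, i.e. 52%.

52%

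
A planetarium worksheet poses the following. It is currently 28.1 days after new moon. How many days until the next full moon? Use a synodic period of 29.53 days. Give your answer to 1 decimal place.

Full moon occurs at elongation 180°, i.e. at age 29.53 × 180/360 = 14.765 d.
Already past this cycle's full moon; the next is at 14.765 + 29.53 = 44.295 d, so 44.295 − 28.1 = 16.195 days.

16.2 days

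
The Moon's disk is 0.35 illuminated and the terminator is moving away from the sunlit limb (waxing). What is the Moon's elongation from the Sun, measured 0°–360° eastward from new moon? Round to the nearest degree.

73°

From f = (1 − cos θ)/2: cos θ = 1 − 2×0.35 = 0.300; arccos → 72.5°.
Before full moon the principal value applies: θ = 72.5°.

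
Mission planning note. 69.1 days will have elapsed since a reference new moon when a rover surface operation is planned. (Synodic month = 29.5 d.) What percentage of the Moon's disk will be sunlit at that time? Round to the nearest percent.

77%

69.1 d spans 2 complete synodic months (2 × 29.5 = 59.00 d) plus 10.10 d.
Phase angle: θ = 360°·(10.10 d)/(29.5 d) = 123.3°.
With cos θ = (-0.548), the lit fraction is (1 − (-0.548))/2 ≈ 0.774, so 77%.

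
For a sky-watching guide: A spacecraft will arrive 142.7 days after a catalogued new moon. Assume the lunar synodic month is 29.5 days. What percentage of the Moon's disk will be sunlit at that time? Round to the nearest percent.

142.7/29.5 = 4.837 lunations, so 4 complete cycles and 24.70 d into the next.
Elongation θ = 360° × 24.70/29.5 ≈ 301.4°.
cos 301.4° = 0.521, so f = (1 − 0.521)/2 = 0.239, so 24%.

24%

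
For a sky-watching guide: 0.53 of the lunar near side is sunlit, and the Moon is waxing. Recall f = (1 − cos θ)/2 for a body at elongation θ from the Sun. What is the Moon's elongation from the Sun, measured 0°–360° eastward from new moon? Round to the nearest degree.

93°

cos θ = 1 − 2f = -0.060, giving a principal value of 93.4°.
Waxing ⇒ before full, so θ = 93.4°.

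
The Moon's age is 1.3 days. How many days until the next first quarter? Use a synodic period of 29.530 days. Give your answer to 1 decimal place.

First quarter occurs at elongation 90°, i.e. at age 29.530 × 90/360 = 7.383 d.
So 6.083 days remain (7.383 − 1.3).

6.1 days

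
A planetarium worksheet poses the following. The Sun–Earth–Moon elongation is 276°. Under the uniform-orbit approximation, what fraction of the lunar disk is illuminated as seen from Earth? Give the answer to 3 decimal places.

cos 276° = 0.105, so f = (1 − 0.105)/2 = 0.448.

0.448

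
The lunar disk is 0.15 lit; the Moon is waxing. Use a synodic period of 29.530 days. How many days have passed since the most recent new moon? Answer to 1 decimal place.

3.7 days

Invert f = (1 − cos θ)/2 to get cos θ = 1 − 2(0.15) = 0.700, hence θ₀ = arccos 0.700 = 45.6°.
Before full moon the principal value applies: θ = 45.6°.
At 360°/29.530 d per day, 45.6° corresponds to 3.74 days.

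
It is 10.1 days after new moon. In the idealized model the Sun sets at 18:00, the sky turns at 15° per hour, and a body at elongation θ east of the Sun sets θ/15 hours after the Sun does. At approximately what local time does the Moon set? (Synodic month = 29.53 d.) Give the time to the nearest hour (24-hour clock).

The Moon has covered 10.1/29.53 of its cycle, so θ ≈ 360° × 10.1/29.53 = 123.1°.
Delay after the Sun = 123.1° / (15°/h) ≈ 8.21 h.
18:00 + 8.21 h ≈ 02:13 → 02:00 to the nearest hour.

02:00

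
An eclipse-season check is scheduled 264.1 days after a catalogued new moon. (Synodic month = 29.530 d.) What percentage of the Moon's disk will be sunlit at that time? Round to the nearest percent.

264.1 d spans 8 complete synodic months (8 × 29.530 = 236.24 d) plus 27.86 d.
Phase angle: θ = 360°·(27.86 d)/(29.530 d) = 339.6°.
Illuminated fraction = (1 − cos 339.6°)/2 = (1 − 0.938)/2 ≈ 0.031, so 3%.

3%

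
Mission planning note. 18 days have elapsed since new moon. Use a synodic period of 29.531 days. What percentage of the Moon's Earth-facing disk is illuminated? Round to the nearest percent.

89%

The Moon has covered 18/29.531 of its cycle, so θ ≈ 360° × 18/29.531 = 219.4°.
Illuminated fraction = (1 − cos 219.4°)/2 = (1 − (-0.772))/2 ≈ 0.886, so 89%.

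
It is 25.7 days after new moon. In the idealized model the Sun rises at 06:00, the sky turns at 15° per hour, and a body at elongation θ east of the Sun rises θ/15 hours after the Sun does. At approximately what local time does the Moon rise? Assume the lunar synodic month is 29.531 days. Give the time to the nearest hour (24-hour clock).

The Moon has covered 25.7/29.531 of its cycle, so θ ≈ 360° × 25.7/29.531 = 313.3°.
The Moon trails the Sun by θ/15 = 313.3/15 ≈ 20.89 hours.
06:00 + 20.89 h ≈ 02:53 → 03:00 to the nearest hour.

03:00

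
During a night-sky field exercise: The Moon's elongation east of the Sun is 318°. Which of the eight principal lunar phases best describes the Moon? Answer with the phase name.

318° lies in the waning crescent sector of the 8-phase cycle.

waning crescent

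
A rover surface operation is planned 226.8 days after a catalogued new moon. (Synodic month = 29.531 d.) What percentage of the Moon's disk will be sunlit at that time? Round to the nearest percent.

Reduce mod P: 226.8 − 7×29.531 = 20.08 d into the current lunation.
Elongation θ = 360° × 20.08/29.531 ≈ 244.8°.
cos 244.8° = (-0.425), so f = (1 − (-0.425))/2 = 0.713, so 71%.

71%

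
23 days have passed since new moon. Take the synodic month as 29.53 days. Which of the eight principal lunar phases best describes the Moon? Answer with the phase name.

last quarter

At 23/29.53 of the cycle, θ ≈ 280° — the last quarter range.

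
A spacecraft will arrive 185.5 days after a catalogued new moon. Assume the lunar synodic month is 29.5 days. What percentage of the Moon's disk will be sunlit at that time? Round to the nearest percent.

62%

185.5 d spans 6 complete synodic months (6 × 29.5 = 177.00 d) plus 8.50 d.
Elongation θ = 360° × 8.50/29.5 ≈ 103.7°.
cos 103.7° = (-0.237), so f = (1 − (-0.237))/2 = 0.619, so 62%.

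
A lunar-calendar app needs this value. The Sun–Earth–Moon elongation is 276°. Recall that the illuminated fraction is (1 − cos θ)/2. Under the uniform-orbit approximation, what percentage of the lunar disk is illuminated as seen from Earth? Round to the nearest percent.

45%

cos 276° = 0.105, so f = (1 − 0.105)/2 = 0.448, i.e. 45%.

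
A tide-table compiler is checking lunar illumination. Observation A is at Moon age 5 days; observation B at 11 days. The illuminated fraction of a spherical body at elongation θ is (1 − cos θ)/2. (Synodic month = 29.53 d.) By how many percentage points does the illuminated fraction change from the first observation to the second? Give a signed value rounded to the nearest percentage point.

+59 pp

θ₁ = 360° × 5/29.53 = 61.0°, f₁ = (1 − cos θ₁)/2 = 0.257.
θ₂ = 360° × 11/29.53 = 134.1°, f₂ = (1 − cos θ₂)/2 = 0.848.
Change = f₂ − f₁ = +0.591 → +59 percentage points.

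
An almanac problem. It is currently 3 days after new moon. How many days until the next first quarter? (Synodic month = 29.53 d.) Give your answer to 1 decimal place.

4.4 days

First quarter is 0.25 of the way through the cycle: age 0.25 × 29.53 = 7.383 d.
So 4.383 days remain (7.383 − 3).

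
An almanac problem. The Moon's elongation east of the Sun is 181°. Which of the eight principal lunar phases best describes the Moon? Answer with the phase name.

181° lies in the full moon sector of the 8-phase cycle.

full moon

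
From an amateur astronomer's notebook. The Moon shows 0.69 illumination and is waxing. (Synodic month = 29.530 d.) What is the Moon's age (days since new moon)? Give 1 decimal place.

9.2 days

Invert f = (1 − cos θ)/2 to get cos θ = 1 − 2(0.69) = -0.380, hence θ₀ = arccos -0.380 = 112.3°.
The Moon is waxing (0°–180°), so θ = 112.3° directly.
That fraction of the synodic month is 112.3/360 × 29.530 d ≈ 9.21 d.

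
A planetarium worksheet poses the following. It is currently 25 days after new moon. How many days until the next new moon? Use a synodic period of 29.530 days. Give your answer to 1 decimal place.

4.5 days

One full lunation from the last new moon is 29.530 d; remaining = 29.530 − 25 = 4.530 d.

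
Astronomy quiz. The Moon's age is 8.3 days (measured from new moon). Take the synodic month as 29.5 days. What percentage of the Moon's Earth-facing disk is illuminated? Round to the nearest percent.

60%

Elongation θ = 360° × 8.3/29.5 ≈ 101.3°.
With cos θ = (-0.196), the lit fraction is (1 − (-0.196))/2 ≈ 0.598, so 60%.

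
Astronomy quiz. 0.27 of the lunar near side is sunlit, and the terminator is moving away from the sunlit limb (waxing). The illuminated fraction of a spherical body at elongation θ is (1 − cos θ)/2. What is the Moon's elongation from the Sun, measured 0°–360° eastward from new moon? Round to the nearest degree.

From f = (1 − cos θ)/2: cos θ = 1 − 2×0.27 = 0.460; arccos → 62.6°.
Waxing ⇒ before full, so θ = 62.6°.

63°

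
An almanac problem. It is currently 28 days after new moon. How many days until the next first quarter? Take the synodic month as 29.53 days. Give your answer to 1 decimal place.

First quarter is 0.25 of the way through the cycle: age 0.25 × 29.53 = 7.383 d.
Already past this cycle's first quarter; the next is at 7.383 + 29.53 = 36.913 d, so 36.913 − 28 = 8.913 days.

8.9 days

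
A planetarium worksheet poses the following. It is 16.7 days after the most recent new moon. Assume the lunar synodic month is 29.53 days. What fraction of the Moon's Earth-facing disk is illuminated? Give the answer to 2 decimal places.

0.96

The Moon has covered 16.7/29.53 of its cycle, so θ ≈ 360° × 16.7/29.53 = 203.6°.
With cos θ = (-0.916), the lit fraction is (1 − (-0.916))/2 ≈ 0.958.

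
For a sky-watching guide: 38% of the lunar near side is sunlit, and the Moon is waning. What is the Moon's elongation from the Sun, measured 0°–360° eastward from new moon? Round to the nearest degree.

cos θ = 1 − 2f = 0.240, giving a principal value of 76.1°.
A waning Moon lies in 180°–360°, so θ = 360° − 76.1° = 283.9°.

284°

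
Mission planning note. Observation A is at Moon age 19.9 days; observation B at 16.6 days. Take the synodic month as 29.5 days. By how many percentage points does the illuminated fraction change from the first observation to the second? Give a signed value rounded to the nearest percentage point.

+23 pp

First observation: θ = 360°·19.9/29.5 = 242.8°, so f = 0.728.
Second observation: θ = 202.6°, f = 0.962.
Δf = 0.962 − 0.728 = +0.234, i.e. +23 pp.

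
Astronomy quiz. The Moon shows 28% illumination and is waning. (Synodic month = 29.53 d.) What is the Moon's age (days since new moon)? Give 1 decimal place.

24.3 days

Invert f = (1 − cos θ)/2 to get cos θ = 1 − 2(0.28) = 0.440, hence θ₀ = arccos 0.440 = 63.9°.
A waning Moon lies in 180°–360°, so θ = 360° − 63.9° = 296.1°.
Age = 29.53 × 296.1°/360° ≈ 24.29 days.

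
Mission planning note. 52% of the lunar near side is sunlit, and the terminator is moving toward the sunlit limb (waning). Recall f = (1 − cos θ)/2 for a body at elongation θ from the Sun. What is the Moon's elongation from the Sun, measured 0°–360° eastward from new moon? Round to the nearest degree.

cos θ = 1 − 2f = -0.040, giving a principal value of 92.3°.
A waning Moon lies in 180°–360°, so θ = 360° − 92.3° = 267.7°.

268°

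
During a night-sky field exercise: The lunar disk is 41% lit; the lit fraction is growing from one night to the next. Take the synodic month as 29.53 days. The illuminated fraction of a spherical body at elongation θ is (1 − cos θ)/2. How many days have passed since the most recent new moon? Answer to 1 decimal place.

6.5 days

Invert f = (1 − cos θ)/2 to get cos θ = 1 − 2(0.41) = 0.180, hence θ₀ = arccos 0.180 = 79.6°.
Waxing ⇒ before full, so θ = 79.6°.
Age = 29.53 × 79.6°/360° ≈ 6.53 days.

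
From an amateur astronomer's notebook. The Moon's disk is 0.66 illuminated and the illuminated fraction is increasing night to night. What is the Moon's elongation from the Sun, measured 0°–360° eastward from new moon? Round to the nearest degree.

109°

From f = (1 − cos θ)/2: cos θ = 1 − 2×0.66 = -0.320; arccos → 108.7°.
The Moon is waxing (0°–180°), so θ = 108.7° directly.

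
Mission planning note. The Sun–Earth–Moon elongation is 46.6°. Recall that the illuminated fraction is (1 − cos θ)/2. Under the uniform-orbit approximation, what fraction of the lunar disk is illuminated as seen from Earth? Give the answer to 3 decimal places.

f = (1 − cos 46.6°)/2 = (1 − 0.687)/2 ≈ 0.156.

0.156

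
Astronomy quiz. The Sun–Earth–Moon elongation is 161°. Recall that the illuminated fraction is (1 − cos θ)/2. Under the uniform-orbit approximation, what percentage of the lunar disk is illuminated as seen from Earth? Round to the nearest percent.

97%

cos 161° = (-0.946), so f = (1 − (-0.946))/2 = 0.973, i.e. 97%.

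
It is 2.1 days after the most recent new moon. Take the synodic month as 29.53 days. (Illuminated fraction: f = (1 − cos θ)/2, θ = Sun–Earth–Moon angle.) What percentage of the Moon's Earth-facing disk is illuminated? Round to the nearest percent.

Elongation θ = 360° × 2.1/29.53 ≈ 25.6°.
With cos θ = 0.902, the lit fraction is (1 − 0.902)/2 ≈ 0.049, so 5%.

5%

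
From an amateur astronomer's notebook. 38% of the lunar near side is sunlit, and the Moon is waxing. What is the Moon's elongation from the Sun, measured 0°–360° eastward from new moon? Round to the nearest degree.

76°

Invert f = (1 − cos θ)/2 to get cos θ = 1 − 2(0.38) = 0.240, hence θ₀ = arccos 0.240 = 76.1°.
The Moon is waxing (0°–180°), so θ = 76.1° directly.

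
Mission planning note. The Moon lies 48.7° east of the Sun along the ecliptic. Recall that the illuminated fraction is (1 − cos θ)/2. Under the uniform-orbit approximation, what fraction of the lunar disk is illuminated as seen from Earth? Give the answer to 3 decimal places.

f = (1 − cos 48.7°)/2 = (1 − 0.660)/2 ≈ 0.170.

0.170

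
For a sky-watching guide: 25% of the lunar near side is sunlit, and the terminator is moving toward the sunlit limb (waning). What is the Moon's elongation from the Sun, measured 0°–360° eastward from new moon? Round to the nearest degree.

Invert f = (1 − cos θ)/2 to get cos θ = 1 − 2(0.25) = 0.500, hence θ₀ = arccos 0.500 = 60.0°.
Since the Moon is past full (waning), take the reflex angle: θ = 360° − 60.0° = 300.0°.

300°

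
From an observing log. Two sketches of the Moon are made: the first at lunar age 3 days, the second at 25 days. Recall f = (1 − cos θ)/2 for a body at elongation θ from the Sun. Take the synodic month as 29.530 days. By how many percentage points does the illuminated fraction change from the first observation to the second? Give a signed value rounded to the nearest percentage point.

+12 pp

θ₁ = 360° × 3/29.530 = 36.6°, f₁ = (1 − cos θ₁)/2 = 0.098.
θ₂ = 360° × 25/29.530 = 304.8°, f₂ = (1 − cos θ₂)/2 = 0.215.
Change = f₂ − f₁ = +0.116 → +12 percentage points.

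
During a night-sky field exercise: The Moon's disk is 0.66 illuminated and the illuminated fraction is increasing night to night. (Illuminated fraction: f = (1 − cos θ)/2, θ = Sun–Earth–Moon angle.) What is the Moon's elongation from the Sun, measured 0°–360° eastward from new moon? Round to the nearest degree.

cos θ = 1 − 2f = -0.320, giving a principal value of 108.7°.
Before full moon the principal value applies: θ = 108.7°.

109°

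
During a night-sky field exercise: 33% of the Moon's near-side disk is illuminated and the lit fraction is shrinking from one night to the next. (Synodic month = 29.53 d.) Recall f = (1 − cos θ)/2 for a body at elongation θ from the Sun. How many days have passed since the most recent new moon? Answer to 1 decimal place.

23.8 days

Invert f = (1 − cos θ)/2 to get cos θ = 1 − 2(0.33) = 0.340, hence θ₀ = arccos 0.340 = 70.1°.
A waning Moon lies in 180°–360°, so θ = 360° − 70.1° = 289.9°.
Age = 29.53 × 289.9°/360° ≈ 23.78 days.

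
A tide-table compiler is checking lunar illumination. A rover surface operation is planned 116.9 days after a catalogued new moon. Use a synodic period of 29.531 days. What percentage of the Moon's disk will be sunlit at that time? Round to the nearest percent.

116.9/29.531 = 3.959 lunations, so 3 complete cycles and 28.31 d into the next.
The Moon has covered 28.31/29.531 of its cycle, so θ ≈ 360° × 28.31/29.531 = 345.1°.
Illuminated fraction = (1 − cos 345.1°)/2 = (1 − 0.966)/2 ≈ 0.017, so 2%.

2%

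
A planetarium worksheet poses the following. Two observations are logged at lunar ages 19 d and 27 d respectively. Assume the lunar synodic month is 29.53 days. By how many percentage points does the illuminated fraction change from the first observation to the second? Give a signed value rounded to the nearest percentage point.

-74 pp

θ₁ = 360° × 19/29.53 = 231.6°, f₁ = (1 − cos θ₁)/2 = 0.810.
θ₂ = 360° × 27/29.53 = 329.2°, f₂ = (1 − cos θ₂)/2 = 0.071.
Change = f₂ − f₁ = -0.740 → -74 percentage points.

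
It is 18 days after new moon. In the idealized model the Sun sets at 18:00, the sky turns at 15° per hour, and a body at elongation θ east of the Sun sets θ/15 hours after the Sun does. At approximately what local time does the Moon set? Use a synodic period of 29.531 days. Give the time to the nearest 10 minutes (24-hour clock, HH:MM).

Phase angle: θ = 360°·(18 d)/(29.531 d) = 219.4°.
At 15° of sky rotation per hour, 219.4° corresponds to a 14.63 h lag.
18:00 + 14.629 h ≈ 08:38 → 08:40 to the nearest ten minutes.

08:40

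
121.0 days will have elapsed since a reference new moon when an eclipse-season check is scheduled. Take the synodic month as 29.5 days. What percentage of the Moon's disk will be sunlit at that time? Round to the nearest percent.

10%

Reduce mod P: 121.0 − 4×29.5 = 3.00 d into the current lunation.
Phase angle: θ = 360°·(3.00 d)/(29.5 d) = 36.6°.
cos 36.6° = 0.803, so f = (1 − 0.803)/2 = 0.099, so 10%.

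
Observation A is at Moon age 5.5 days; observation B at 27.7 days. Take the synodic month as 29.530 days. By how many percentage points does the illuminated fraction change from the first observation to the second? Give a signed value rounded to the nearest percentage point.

First observation: θ = 360°·5.5/29.530 = 67.1°, so f = 0.305.
Second observation: θ = 337.7°, f = 0.037.
Δf = 0.037 − 0.305 = -0.268, i.e. -27 pp.

-27 percentage points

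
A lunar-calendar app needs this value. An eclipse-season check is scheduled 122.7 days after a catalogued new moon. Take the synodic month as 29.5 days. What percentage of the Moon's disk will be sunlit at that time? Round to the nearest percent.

Reduce mod P: 122.7 − 4×29.5 = 4.70 d into the current lunation.
The Moon has covered 4.70/29.5 of its cycle, so θ ≈ 360° × 4.70/29.5 = 57.4°.
Illuminated fraction = (1 − cos 57.4°)/2 = (1 − 0.539)/2 ≈ 0.230, so 23%.

23%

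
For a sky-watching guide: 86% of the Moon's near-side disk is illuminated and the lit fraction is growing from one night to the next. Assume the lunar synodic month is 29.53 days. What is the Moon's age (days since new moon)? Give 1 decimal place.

11.2 days

cos θ = 1 − 2f = -0.720, giving a principal value of 136.1°.
The Moon is waxing (0°–180°), so θ = 136.1° directly.
Age = 29.53 × 136.1°/360° ≈ 11.16 days.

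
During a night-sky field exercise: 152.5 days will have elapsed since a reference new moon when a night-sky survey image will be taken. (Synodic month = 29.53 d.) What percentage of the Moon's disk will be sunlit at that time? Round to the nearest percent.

Reduce mod P: 152.5 − 5×29.53 = 4.85 d into the current lunation.
Elongation θ = 360° × 4.85/29.53 ≈ 59.1°.
Illuminated fraction = (1 − cos 59.1°)/2 = (1 − 0.513)/2 ≈ 0.243, so 24%.

24%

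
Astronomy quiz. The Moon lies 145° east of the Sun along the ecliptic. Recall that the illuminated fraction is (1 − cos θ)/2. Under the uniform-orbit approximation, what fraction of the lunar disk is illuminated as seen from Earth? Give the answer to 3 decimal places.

0.910

cos 145° = (-0.819), so f = (1 − (-0.819))/2 = 0.910.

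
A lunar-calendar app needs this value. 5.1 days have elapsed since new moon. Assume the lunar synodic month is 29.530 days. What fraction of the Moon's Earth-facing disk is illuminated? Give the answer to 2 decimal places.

0.27

The Moon has covered 5.1/29.530 of its cycle, so θ ≈ 360° × 5.1/29.530 = 62.2°.
cos 62.2° = 0.467, so f = (1 − 0.467)/2 = 0.267.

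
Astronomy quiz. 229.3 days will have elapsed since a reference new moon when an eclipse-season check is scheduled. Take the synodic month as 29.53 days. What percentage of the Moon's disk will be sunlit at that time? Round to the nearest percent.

Reduce mod P: 229.3 − 7×29.53 = 22.59 d into the current lunation.
The Moon has covered 22.59/29.53 of its cycle, so θ ≈ 360° × 22.59/29.53 = 275.4°.
cos 275.4° = 0.094, so f = (1 − 0.094)/2 = 0.453, so 45%.

45%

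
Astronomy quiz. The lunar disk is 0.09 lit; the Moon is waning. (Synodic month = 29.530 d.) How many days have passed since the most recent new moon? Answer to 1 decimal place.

cos θ = 1 − 2f = 0.820, giving a principal value of 34.9°.
A waning Moon lies in 180°–360°, so θ = 360° − 34.9° = 325.1°.
That fraction of the synodic month is 325.1/360 × 29.530 d ≈ 26.67 d.

26.7 days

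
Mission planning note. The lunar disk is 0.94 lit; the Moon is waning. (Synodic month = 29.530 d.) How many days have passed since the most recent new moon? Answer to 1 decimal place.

17.1 days

cos θ = 1 − 2f = -0.880, giving a principal value of 151.6°.
Waning ⇒ past full, so θ = 360° − 151.6° = 208.4°.
At 360°/29.530 d per day, 208.4° corresponds to 17.09 days.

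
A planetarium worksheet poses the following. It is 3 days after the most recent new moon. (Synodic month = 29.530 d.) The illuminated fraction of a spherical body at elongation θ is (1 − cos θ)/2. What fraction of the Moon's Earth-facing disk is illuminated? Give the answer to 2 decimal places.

0.10

The Moon has covered 3/29.530 of its cycle, so θ ≈ 360° × 3/29.530 = 36.6°.
cos 36.6° = 0.803, so f = (1 − 0.803)/2 = 0.098.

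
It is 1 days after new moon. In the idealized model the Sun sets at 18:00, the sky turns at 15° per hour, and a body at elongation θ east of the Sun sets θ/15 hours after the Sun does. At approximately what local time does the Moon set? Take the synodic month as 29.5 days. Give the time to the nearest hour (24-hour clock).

19:00

The Moon has covered 1/29.5 of its cycle, so θ ≈ 360° × 1/29.5 = 12.2°.
Delay after the Sun = 12.2° / (15°/h) ≈ 0.81 h.
18:00 + 0.81 h ≈ 18:49 → 19:00 to the nearest hour.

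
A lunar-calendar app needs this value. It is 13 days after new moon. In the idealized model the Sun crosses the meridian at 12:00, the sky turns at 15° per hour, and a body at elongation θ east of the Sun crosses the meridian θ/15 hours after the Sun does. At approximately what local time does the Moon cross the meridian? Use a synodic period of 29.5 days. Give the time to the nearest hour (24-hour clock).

23:00

Phase angle: θ = 360°·(13 d)/(29.5 d) = 158.6°.
At 15° of sky rotation per hour, 158.6° corresponds to a 10.58 h lag.
12:00 + 10.58 h ≈ 22:35 → 23:00 to the nearest hour.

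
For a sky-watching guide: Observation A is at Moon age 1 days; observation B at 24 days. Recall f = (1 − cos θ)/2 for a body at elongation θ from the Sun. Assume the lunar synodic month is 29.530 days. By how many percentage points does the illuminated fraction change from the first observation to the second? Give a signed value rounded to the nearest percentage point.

+30 percentage points

First observation: θ = 360°·1/29.530 = 12.2°, so f = 0.011.
Second observation: θ = 292.6°, f = 0.308.
Δf = 0.308 − 0.011 = +0.297, i.e. +30 pp.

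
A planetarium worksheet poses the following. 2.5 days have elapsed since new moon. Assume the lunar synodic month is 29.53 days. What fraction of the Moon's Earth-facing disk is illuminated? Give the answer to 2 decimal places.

0.07

Elongation θ = 360° × 2.5/29.53 ≈ 30.5°.
cos 30.5° = 0.862, so f = (1 − 0.862)/2 = 0.069.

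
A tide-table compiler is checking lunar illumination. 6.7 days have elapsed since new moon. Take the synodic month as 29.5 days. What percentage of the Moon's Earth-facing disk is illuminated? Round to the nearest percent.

Phase angle: θ = 360°·(6.7 d)/(29.5 d) = 81.8°.
cos 81.8° = 0.143, so f = (1 − 0.143)/2 = 0.428, so 43%.

43%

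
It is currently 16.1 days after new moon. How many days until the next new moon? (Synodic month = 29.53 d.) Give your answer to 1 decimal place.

13.4 days

One full lunation from the last new moon is 29.53 d; remaining = 29.53 − 16.1 = 13.430 d.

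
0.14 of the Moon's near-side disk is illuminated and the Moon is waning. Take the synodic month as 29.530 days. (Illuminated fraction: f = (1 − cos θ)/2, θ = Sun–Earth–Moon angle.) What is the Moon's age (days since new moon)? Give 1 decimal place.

25.9 days

cos θ = 1 − 2f = 0.720, giving a principal value of 43.9°.
Waning ⇒ past full, so θ = 360° − 43.9° = 316.1°.
That fraction of the synodic month is 316.1/360 × 29.530 d ≈ 25.93 d.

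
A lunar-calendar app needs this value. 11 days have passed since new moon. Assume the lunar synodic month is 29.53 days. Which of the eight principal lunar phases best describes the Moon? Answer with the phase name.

waxing gibbous

At 11/29.53 of the cycle, θ ≈ 134° — the waxing gibbous range.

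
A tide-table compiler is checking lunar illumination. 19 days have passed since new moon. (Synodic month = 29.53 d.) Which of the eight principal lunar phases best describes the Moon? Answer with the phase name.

waning gibbous

At 19/29.53 of the cycle, θ ≈ 232° — the waning gibbous range.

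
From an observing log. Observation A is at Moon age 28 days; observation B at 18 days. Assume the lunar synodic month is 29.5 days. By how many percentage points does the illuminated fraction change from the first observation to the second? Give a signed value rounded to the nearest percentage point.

First observation: θ = 360°·28/29.5 = 341.7°, so f = 0.025.
Second observation: θ = 219.7°, f = 0.885.
Δf = 0.885 − 0.025 = +0.860, i.e. +86 pp.

+86 percentage points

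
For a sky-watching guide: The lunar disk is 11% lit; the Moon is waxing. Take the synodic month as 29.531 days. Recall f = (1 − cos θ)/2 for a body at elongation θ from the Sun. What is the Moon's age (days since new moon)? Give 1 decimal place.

3.2 days

Invert f = (1 − cos θ)/2 to get cos θ = 1 − 2(0.11) = 0.780, hence θ₀ = arccos 0.780 = 38.7°.
The Moon is waxing (0°–180°), so θ = 38.7° directly.
At 360°/29.531 d per day, 38.7° corresponds to 3.18 days.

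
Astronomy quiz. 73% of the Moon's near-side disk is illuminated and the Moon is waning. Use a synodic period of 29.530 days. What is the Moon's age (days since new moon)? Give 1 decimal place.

19.9 days

Invert f = (1 − cos θ)/2 to get cos θ = 1 − 2(0.73) = -0.460, hence θ₀ = arccos -0.460 = 117.4°.
Waning ⇒ past full, so θ = 360° − 117.4° = 242.6°.
Age = 29.530 × 242.6°/360° ≈ 19.90 days.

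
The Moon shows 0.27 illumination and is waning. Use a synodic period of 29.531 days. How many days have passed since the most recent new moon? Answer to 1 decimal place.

Invert f = (1 − cos θ)/2 to get cos θ = 1 − 2(0.27) = 0.460, hence θ₀ = arccos 0.460 = 62.6°.
Waning ⇒ past full, so θ = 360° − 62.6° = 297.4°.
At 360°/29.531 d per day, 297.4° corresponds to 24.39 days.

24.4 days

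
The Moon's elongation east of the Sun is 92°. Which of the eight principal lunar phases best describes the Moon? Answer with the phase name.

first quarter

92° lies in the first quarter sector of the 8-phase cycle.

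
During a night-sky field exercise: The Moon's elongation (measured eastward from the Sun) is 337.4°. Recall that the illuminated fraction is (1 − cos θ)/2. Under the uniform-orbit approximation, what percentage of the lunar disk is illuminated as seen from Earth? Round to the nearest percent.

f = (1 − cos 337.4°)/2 = (1 − 0.923)/2 ≈ 0.038, i.e. 4%.

4%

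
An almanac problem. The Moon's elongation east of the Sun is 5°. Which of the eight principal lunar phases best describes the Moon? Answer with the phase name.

new moon

The new moon sector spans roughly -22°–22°; 5° falls inside it.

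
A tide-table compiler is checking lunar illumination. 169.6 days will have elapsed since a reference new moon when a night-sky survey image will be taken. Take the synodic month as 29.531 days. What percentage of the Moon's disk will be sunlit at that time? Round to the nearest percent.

169.6/29.531 = 5.743 lunations, so 5 complete cycles and 21.94 d into the next.
The Moon has covered 21.94/29.531 of its cycle, so θ ≈ 360° × 21.94/29.531 = 267.5°.
Illuminated fraction = (1 − cos 267.5°)/2 = (1 − (-0.043))/2 ≈ 0.522, so 52%.

52%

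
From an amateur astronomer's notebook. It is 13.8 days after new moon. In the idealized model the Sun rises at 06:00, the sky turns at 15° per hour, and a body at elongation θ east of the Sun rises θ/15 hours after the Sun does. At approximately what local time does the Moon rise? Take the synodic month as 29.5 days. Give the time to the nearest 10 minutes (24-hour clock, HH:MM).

17:10

Elongation θ = 360° × 13.8/29.5 ≈ 168.4°.
At 15° of sky rotation per hour, 168.4° corresponds to a 11.23 h lag.
06:00 + 11.227 h ≈ 17:14 → 17:10 to the nearest ten minutes.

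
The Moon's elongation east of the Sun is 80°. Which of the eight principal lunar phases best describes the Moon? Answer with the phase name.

first quarter

The first quarter sector spans roughly 68°–112°; 80° falls inside it.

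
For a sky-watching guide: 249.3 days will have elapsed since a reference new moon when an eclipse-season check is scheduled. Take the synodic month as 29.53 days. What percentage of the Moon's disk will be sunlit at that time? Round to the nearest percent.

249.3 d spans 8 complete synodic months (8 × 29.53 = 236.24 d) plus 13.06 d.
The Moon has covered 13.06/29.53 of its cycle, so θ ≈ 360° × 13.06/29.53 = 159.2°.
With cos θ = (-0.935), the lit fraction is (1 − (-0.935))/2 ≈ 0.967, so 97%.

97%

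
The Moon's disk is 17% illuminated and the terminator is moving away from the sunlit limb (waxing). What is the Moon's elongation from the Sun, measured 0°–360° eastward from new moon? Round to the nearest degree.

Invert f = (1 − cos θ)/2 to get cos θ = 1 − 2(0.17) = 0.660, hence θ₀ = arccos 0.660 = 48.7°.
Before full moon the principal value applies: θ = 48.7°.

49°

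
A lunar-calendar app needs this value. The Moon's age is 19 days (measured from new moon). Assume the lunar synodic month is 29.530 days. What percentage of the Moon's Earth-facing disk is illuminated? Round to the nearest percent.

81%

Phase angle: θ = 360°·(19 d)/(29.530 d) = 231.6°.
cos 231.6° = (-0.621), so f = (1 − (-0.621))/2 = 0.810, so 81%.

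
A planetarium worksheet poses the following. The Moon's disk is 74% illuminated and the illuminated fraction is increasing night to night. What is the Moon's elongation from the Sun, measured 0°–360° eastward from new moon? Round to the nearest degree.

119°

Invert f = (1 − cos θ)/2 to get cos θ = 1 − 2(0.74) = -0.480, hence θ₀ = arccos -0.480 = 118.7°.
Waxing ⇒ before full, so θ = 118.7°.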